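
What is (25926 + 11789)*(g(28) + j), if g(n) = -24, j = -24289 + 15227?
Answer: -342678490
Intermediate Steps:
j = -9062
(25926 + 11789)*(g(28) + j) = (25926 + 11789)*(-24 - 9062) = 37715*(-9086) = -342678490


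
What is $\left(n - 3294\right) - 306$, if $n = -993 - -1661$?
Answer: $-2932$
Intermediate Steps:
$n = 668$ ($n = -993 + 1661 = 668$)
$\left(n - 3294\right) - 306 = \left(668 - 3294\right) - 306 = -2626 - 306 = -2932$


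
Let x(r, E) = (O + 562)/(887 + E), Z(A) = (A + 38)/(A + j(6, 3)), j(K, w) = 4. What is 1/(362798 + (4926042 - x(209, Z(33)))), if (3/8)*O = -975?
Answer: 16445/86975011503 ≈ 1.8908e-7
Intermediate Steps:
O = -2600 (O = (8/3)*(-975) = -2600)
Z(A) = (38 + A)/(4 + A) (Z(A) = (A + 38)/(A + 4) = (38 + A)/(4 + A))
x(r, E) = -2038/(887 + E) (x(r, E) = (-2600 + 562)/(887 + E) = -2038/(887 + E))
1/(362798 + (4926042 - x(209, Z(33)))) = 1/(362798 + (4926042 - (-2038)/(887 + (38 + 33)/(4 + 33)))) = 1/(362798 + (4926042 - (-2038)/(887 + 71/37))) = 1/(362798 + (4926042 - (-2038)/32890/37)) = 1/(362798 + (4926042 - (-2038)*37/32890)) = 1/(362798 + (4926042 - 1*(-37703/16445))) = 1/(362798 + (4926042 + 37703/16445)) = 1/(362798 + 81008798393/16445) = 1/(86975011503/16445) = 16445/86975011503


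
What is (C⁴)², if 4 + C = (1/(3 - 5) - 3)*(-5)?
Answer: 282429536481/256 ≈ 1.1032e+9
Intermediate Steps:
C = 27/2 (C = -4 + (1/(3 - 5) - 3)*(-5) = -4 + (1/(-2) - 3)*(-5) = -4 + (-½ - 3)*(-5) = -4 - 7/2*(-5) = -4 + 35/2 = 27/2 ≈ 13.500)
(C⁴)² = ((27/2)⁴)² = (531441/16)² = 282429536481/256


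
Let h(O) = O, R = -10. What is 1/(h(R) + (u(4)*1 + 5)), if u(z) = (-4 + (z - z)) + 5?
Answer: -1/4 ≈ -0.25000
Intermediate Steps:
u(z) = 1 (u(z) = (-4 + 0) + 5 = -4 + 5 = 1)
1/(h(R) + (u(4)*1 + 5)) = 1/(-10 + (1*1 + 5)) = 1/(-10 + (1 + 5)) = 1/(-10 + 6) = 1/(-4) = -1/4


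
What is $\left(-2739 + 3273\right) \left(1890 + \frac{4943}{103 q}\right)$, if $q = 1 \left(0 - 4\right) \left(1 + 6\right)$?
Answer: $\frac{1454033139}{1442} \approx 1.0083 \cdot 10^{6}$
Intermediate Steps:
$q = -28$ ($q = 1 \left(\left(-4\right) 7\right) = 1 \left(-28\right) = -28$)
$\left(-2739 + 3273\right) \left(1890 + \frac{4943}{103 q}\right) = \left(-2739 + 3273\right) \left(1890 + \frac{4943}{103 \left(-28\right)}\right) = 534 \left(1890 + \frac{4943}{-2884}\right) = 534 \left(1890 + 4943 \left(- \frac{1}{2884}\right)\right) = 534 \left(1890 - \frac{4943}{2884}\right) = 534 \cdot \frac{5445817}{2884} = \frac{1454033139}{1442}$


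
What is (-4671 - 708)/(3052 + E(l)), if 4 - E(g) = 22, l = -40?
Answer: -5379/3034 ≈ -1.7729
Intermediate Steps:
E(g) = -18 (E(g) = 4 - 1*22 = 4 - 22 = -18)
(-4671 - 708)/(3052 + E(l)) = (-4671 - 708)/(3052 - 18) = -5379/3034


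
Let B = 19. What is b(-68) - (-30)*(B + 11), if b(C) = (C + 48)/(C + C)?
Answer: 30605/34 ≈ 900.15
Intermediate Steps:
b(C) = (48 + C)/(2*C) (b(C) = (48 + C)/((2*C)) = (48 + C)*(1/(2*C)) = (48 + C)/(2*C))
b(-68) - (-30)*(B + 11) = (½)*(48 - 68)/(-68) - (-30)*(19 + 11) = (½)*(-1/68)*(-20) - (-30)*30 = 5/34 - 1*(-900) = 5/34 + 900 = 30605/34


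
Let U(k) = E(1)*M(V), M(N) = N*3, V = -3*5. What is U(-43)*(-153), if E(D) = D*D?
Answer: 6885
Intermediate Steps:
V = -15
M(N) = 3*N
E(D) = D²
U(k) = -45 (U(k) = 1²*(3*(-15)) = 1*(-45) = -45)
U(-43)*(-153) = -45*(-153) = 6885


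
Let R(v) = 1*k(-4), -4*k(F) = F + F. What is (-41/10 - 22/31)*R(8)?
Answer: -1491/155 ≈ -9.6194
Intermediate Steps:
k(F) = -F/2 (k(F) = -(F + F)/4 = -F/2)
R(v) = 2 (R(v) = 1*(-1/2*(-4)) = 1*2 = 2)
(-41/10 - 22/31)*R(8) = (-41/10 - 22/31)*2 = -1491/310*2 = -1491/155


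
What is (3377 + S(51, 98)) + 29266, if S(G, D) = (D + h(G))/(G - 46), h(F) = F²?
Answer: 165914/5 ≈ 33183.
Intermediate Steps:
S(G, D) = (D + G²)/(-46 + G) (S(G, D) = (D + G²)/(G - 46) = (D + G²)/(-46 + G))
(3377 + S(51, 98)) + 29266 = (3377 + (98 + 51²)/(-46 + 51)) + 29266 = (3377 + (98 + 2601)/5) + 29266 = (3377 + (⅕)*2699) + 29266 = (3377 + 2699/5) + 29266 = 19584/5 + 29266 = 165914/5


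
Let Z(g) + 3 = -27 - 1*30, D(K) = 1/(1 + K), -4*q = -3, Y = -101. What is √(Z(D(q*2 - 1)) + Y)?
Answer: I*√161 ≈ 12.689*I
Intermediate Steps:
q = ¾ (q = -¼*(-3) = ¾ ≈ 0.75000)
Z(g) = -60 (Z(g) = -3 + (-27 - 1*30) = -3 + (-27 - 30) = -3 - 57 = -60)
√(Z(D(q*2 - 1)) + Y) = √(-60 - 101) = √(-161) = I*√161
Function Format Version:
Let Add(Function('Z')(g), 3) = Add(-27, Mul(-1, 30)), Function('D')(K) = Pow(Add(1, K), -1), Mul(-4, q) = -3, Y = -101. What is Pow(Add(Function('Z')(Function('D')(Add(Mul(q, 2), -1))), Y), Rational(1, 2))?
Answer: Mul(I, Pow(161, Rational(1, 2))) ≈ Mul(12.689, I)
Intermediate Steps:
q = Rational(3, 4) (q = Mul(Rational(-1, 4), -3) = Rational(3, 4) ≈ 0.75000)
Function('Z')(g) = -60 (Function('Z')(g) = Add(-3, Add(-27, Mul(-1, 30))) = Add(-3, Add(-27, -30)) = Add(-3, -57) = -60)
Pow(Add(Function('Z')(Function('D')(Add(Mul(q, 2), -1))), Y), Rational(1, 2)) = Pow(Add(-60, -101), Rational(1, 2)) = Pow(-161, Rational(1, 2)) = Mul(I, Pow(161, Rational(1, 2)))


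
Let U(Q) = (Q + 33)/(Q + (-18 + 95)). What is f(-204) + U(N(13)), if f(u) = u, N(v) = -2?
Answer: -15269/75 ≈ -203.59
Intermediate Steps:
U(Q) = (33 + Q)/(77 + Q) (U(Q) = (33 + Q)/(Q + 77) = (33 + Q)/(77 + Q))
f(-204) + U(N(13)) = -204 + (33 - 2)/(77 - 2) = -204 + 31/75 = -15269/75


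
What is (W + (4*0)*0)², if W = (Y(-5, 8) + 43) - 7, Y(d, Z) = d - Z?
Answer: 529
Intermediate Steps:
W = 23 (W = ((-5 - 1*8) + 43) - 7 = ((-5 - 8) + 43) - 7 = (-13 + 43) - 7 = 30 - 7 = 23)
(W + (4*0)*0)² = (23 + (4*0)*0)² = (23 + 0*0)² = (23 + 0)² = 23² = 529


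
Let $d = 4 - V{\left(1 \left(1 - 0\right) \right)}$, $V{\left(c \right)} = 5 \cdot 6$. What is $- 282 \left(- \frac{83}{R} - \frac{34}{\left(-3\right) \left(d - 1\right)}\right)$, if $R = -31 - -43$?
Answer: $\frac{111719}{54} \approx 2068.9$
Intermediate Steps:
$R = 12$ ($R = -31 + 43 = 12$)
$V{\left(c \right)} = 30$
$d = -26$ ($d = 4 - 30 = -26$)
$- 282 \left(- \frac{83}{R} - \frac{34}{\left(-3\right) \left(d - 1\right)}\right) = - 282 \left(- \frac{83}{12} - \frac{34}{\left(-3\right) \left(-26 - 1\right)}\right) = - 282 \left(\left(-83\right) \frac{1}{12} - \frac{34}{\left(-3\right) \left(-27\right)}\right) = - 282 \left(- \frac{83}{12} - \frac{34}{81}\right) = \left(-282\right) \left(- \frac{2377}{324}\right) = \frac{111719}{54}$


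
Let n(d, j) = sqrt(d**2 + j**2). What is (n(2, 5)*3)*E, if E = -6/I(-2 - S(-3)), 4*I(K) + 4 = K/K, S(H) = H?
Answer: 24*sqrt(29) ≈ 129.24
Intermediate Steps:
I(K) = -3/4 (I(K) = -1 + (K/K)/4 = -1 + (1/4)*1 = -1 + 1/4 = -3/4)
E = 8 (E = -6/(-3/4) = -6*(-4/3) = 8)
(n(2, 5)*3)*E = (sqrt(2**2 + 5**2)*3)*8 = (sqrt(4 + 25)*3)*8 = (sqrt(29)*3)*8 = (3*sqrt(29))*8 = 24*sqrt(29)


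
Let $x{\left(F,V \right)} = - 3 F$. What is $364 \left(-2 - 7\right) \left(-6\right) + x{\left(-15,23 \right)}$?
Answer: $19701$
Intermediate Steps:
$364 \left(-2 - 7\right) \left(-6\right) + x{\left(-15,23 \right)} = 364 \left(-2 - 7\right) \left(-6\right) - -45 = 364 \left(\left(-9\right) \left(-6\right)\right) + 45 = 364 \cdot 54 + 45 = 19656 + 45 = 19701$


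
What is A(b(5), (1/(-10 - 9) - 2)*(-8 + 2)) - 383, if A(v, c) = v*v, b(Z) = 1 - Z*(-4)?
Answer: 58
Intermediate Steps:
b(Z) = 1 + 4*Z
A(v, c) = v²
A(b(5), (1/(-10 - 9) - 2)*(-8 + 2)) - 383 = (1 + 4*5)² - 383 = (1 + 20)² - 383 = 21² - 383 = 441 - 383 = 58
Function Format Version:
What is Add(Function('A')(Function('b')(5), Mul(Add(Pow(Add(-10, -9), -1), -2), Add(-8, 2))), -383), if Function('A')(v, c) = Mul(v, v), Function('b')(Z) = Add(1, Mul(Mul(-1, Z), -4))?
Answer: 58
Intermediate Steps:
Function('b')(Z) = Add(1, Mul(4, Z))
Function('A')(v, c) = Pow(v, 2)
Add(Function('A')(Function('b')(5), Mul(Add(Pow(Add(-10, -9), -1), -2), Add(-8, 2))), -383) = Add(Pow(Add(1, Mul(4, 5)), 2), -383) = Add(Pow(Add(1, 20), 2), -383) = Add(Pow(21, 2), -383) = Add(441, -383) = 58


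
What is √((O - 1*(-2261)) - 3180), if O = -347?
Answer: I*√1266 ≈ 35.581*I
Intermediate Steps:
√((O - 1*(-2261)) - 3180) = √((-347 - 1*(-2261)) - 3180) = √((-347 + 2261) - 3180) = √(1914 - 3180) = √(-1266) = I*√1266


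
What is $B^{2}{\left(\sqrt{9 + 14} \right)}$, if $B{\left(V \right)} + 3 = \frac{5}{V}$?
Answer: $\frac{232}{23} - \frac{30 \sqrt{23}}{23} \approx 3.8315$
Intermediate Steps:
$B{\left(V \right)} = -3 + \frac{5}{V}$
$B^{2}{\left(\sqrt{9 + 14} \right)} = \left(-3 + \frac{5}{\sqrt{9 + 14}}\right)^{2} = \left(-3 + \frac{5}{\sqrt{23}}\right)^{2} = \left(-3 + 5 \frac{\sqrt{23}}{23}\right)^{2} = \left(-3 + \frac{5 \sqrt{23}}{23}\right)^{2}$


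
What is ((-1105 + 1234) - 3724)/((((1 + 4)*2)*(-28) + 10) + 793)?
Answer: -3595/523 ≈ -6.8738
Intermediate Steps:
((-1105 + 1234) - 3724)/((((1 + 4)*2)*(-28) + 10) + 793) = (129 - 3724)/(((5*2)*(-28) + 10) + 793) = -3595/((10*(-28) + 10) + 793) = -3595/((-280 + 10) + 793) = -3595/(-270 + 793) = -3595/523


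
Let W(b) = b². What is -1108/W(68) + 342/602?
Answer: 114299/347956 ≈ 0.32849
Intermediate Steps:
-1108/W(68) + 342/602 = -1108/(68²) + 342/602 = -1108/4624 + 342*(1/602) = -1108*1/4624 + 171/301 = -277/1156 + 171/301 = 114299/347956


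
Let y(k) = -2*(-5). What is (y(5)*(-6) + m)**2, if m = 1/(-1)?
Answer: 3721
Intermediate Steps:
m = -1
y(k) = 10
(y(5)*(-6) + m)**2 = (10*(-6) - 1)**2 = (-60 - 1)**2 = (-61)**2 = 3721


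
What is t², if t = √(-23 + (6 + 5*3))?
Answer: -2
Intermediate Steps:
t = I*√2 (t = √(-23 + (6 + 15)) = √(-23 + 21) = √(-2) = I*√2 ≈ 1.4142*I)
t² = (I*√2)² = -2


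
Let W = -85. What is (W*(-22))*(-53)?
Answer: -99110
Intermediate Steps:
(W*(-22))*(-53) = -85*(-22)*(-53) = 1870*(-53) = -99110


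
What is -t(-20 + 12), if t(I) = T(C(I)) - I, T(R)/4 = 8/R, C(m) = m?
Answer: -4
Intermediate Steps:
T(R) = 32/R (T(R) = 4*(8/R) = 32/R)
t(I) = -I + 32/I (t(I) = 32/I - I = -I + 32/I)
-t(-20 + 12) = -(-(-20 + 12) + 32/(-20 + 12)) = -(-1*(-8) + 32/(-8)) = -(8 + 32*(-⅛)) = -(8 - 4) = -1*4 = -4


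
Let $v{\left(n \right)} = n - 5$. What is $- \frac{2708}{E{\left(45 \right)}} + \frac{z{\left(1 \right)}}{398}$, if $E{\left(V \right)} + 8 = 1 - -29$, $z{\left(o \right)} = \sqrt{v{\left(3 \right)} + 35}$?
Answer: $- \frac{1354}{11} + \frac{\sqrt{33}}{398} \approx -123.08$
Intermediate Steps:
$v{\left(n \right)} = -5 + n$ ($v{\left(n \right)} = n - 5 = -5 + n$)
$z{\left(o \right)} = \sqrt{33}$ ($z{\left(o \right)} = \sqrt{\left(-5 + 3\right) + 35} = \sqrt{-2 + 35} = \sqrt{33}$)
$E{\left(V \right)} = 22$ ($E{\left(V \right)} = -8 + \left(1 - -29\right) = -8 + \left(1 + 29\right) = -8 + 30 = 22$)
$- \frac{2708}{E{\left(45 \right)}} + \frac{z{\left(1 \right)}}{398} = - \frac{2708}{22} + \frac{\sqrt{33}}{398} = \left(-2708\right) \frac{1}{22} + \sqrt{33} \cdot \frac{1}{398} = - \frac{1354}{11} + \frac{\sqrt{33}}{398}$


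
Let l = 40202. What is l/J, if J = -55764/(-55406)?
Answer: 556858003/13941 ≈ 39944.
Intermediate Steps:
J = 27882/27703 (J = -55764*(-1/55406) = 27882/27703 ≈ 1.0065)
l/J = 40202/(27882/27703) = 40202*(27703/27882) = 556858003/13941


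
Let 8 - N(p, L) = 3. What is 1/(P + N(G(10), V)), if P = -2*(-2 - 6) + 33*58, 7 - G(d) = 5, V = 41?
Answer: 1/1935 ≈ 0.00051680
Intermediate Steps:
G(d) = 2 (G(d) = 7 - 1*5 = 7 - 5 = 2)
P = 1930 (P = -2*(-8) + 1914 = 16 + 1914 = 1930)
N(p, L) = 5 (N(p, L) = 8 - 1*3 = 8 - 3 = 5)
1/(P + N(G(10), V)) = 1/(1930 + 5) = 1/1935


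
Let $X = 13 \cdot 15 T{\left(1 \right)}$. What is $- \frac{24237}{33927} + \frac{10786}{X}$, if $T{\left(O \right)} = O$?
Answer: $\frac{120403469}{2205255} \approx 54.598$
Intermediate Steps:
$X = 195$ ($X = 13 \cdot 15 \cdot 1 = 195 \cdot 1 = 195$)
$- \frac{24237}{33927} + \frac{10786}{X} = - \frac{24237}{33927} + \frac{10786}{195} = \left(-24237\right) \frac{1}{33927} + 10786 \cdot \frac{1}{195} = - \frac{8079}{11309} + \frac{10786}{195} = \frac{120403469}{2205255}$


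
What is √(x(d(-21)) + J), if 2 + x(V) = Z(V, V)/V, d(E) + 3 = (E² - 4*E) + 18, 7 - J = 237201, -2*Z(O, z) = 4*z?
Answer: I*√237198 ≈ 487.03*I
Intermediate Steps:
Z(O, z) = -2*z
J = -237194 (J = 7 - 1*237201 = 7 - 237201 = -237194)
d(E) = 15 + E² - 4*E (d(E) = -3 + ((E² - 4*E) + 18) = -3 + (18 + E² - 4*E) = 15 + E² - 4*E)
x(V) = -4 (x(V) = -2 + (-2*V)/V = -2 - 2 = -4)
√(x(d(-21)) + J) = √(-4 - 237194) = √(-237198) = I*√237198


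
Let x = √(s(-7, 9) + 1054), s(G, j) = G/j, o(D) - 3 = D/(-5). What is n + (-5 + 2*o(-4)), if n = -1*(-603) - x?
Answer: 3028/5 - √9479/3 ≈ 573.15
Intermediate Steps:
o(D) = 3 - D/5 (o(D) = 3 + D/(-5) = 3 + D*(-⅕) = 3 - D/5)
x = √9479/3 (x = √(-7/9 + 1054) = √(9479/9) = √9479/3 ≈ 32.453)
n = 603 - √9479/3 (n = -1*(-603) - √9479/3 = 603 - √9479/3 ≈ 570.55)
n + (-5 + 2*o(-4)) = (603 - √9479/3) + (-5 + 2*(3 - ⅕*(-4))) = (603 - √9479/3) + (-5 + 2*(3 + ⅘)) = (603 - √9479/3) + (-5 + 2*(19/5)) = (603 - √9479/3) + (-5 + 38/5) = (603 - √9479/3) + 13/5 = 3028/5 - √9479/3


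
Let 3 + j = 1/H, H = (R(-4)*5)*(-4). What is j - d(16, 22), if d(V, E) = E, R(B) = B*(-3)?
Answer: -6001/240 ≈ -25.004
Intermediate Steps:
R(B) = -3*B
H = -240 (H = (-3*(-4)*5)*(-4) = (12*5)*(-4) = 60*(-4) = -240)
j = -721/240 (j = -3 + 1/(-240) = -3 - 1/240 = -721/240 ≈ -3.0042)
j - d(16, 22) = -721/240 - 1*22 = -721/240 - 22 = -6001/240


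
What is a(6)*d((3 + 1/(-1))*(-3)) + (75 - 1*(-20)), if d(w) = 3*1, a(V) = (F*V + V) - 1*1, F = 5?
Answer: 200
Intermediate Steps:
a(V) = -1 + 6*V (a(V) = (5*V + V) - 1*1 = 6*V - 1 = -1 + 6*V)
d(w) = 3
a(6)*d((3 + 1/(-1))*(-3)) + (75 - 1*(-20)) = (-1 + 6*6)*3 + (75 - 1*(-20)) = (-1 + 36)*3 + (75 + 20) = 35*3 + 95 = 105 + 95 = 200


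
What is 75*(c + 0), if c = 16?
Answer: 1200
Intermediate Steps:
75*(c + 0) = 75*(16 + 0) = 75*16 = 1200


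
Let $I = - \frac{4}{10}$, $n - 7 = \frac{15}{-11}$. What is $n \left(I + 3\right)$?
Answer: $\frac{806}{55} \approx 14.655$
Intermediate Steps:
$n = \frac{62}{11}$ ($n = 7 + \frac{15}{-11} = 7 + 15 \left(- \frac{1}{11}\right) = 7 - \frac{15}{11} = \frac{62}{11} \approx 5.6364$)
$I = - \frac{2}{5}$ ($I = \left(-4\right) \frac{1}{10} = - \frac{2}{5} \approx -0.4$)
$n \left(I + 3\right) = \frac{62 \left(- \frac{2}{5} + 3\right)}{11} = \frac{62}{11} \cdot \frac{13}{5} = \frac{806}{55}$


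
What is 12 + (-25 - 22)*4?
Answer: -176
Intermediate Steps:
12 + (-25 - 22)*4 = 12 - 47*4 = 12 - 188 = -176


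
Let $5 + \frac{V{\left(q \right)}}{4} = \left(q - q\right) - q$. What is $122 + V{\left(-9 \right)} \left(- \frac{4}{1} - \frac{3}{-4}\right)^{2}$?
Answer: $291$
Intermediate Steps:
$V{\left(q \right)} = -20 - 4 q$ ($V{\left(q \right)} = -20 + 4 \left(\left(q - q\right) - q\right) = -20 + 4 \left(0 - q\right) = -20 + 4 \left(- q\right) = -20 - 4 q$)
$122 + V{\left(-9 \right)} \left(- \frac{4}{1} - \frac{3}{-4}\right)^{2} = 122 + \left(-20 - -36\right) \left(- \frac{4}{1} - \frac{3}{-4}\right)^{2} = 122 + \left(-20 + 36\right) \left(\left(-4\right) 1 - - \frac{3}{4}\right)^{2} = 122 + 16 \left(-4 + \frac{3}{4}\right)^{2} = 122 + 16 \left(- \frac{13}{4}\right)^{2} = 122 + 16 \cdot \frac{169}{16} = 122 + 169 = 291$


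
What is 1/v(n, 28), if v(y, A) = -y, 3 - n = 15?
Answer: 1/12 ≈ 0.083333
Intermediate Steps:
n = -12 (n = 3 - 1*15 = 3 - 15 = -12)
1/v(n, 28) = 1/(-1*(-12)) = 1/12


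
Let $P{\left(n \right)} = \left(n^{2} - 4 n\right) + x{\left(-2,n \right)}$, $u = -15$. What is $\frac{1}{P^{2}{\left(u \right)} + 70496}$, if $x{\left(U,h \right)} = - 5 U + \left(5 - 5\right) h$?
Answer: $\frac{1}{157521} \approx 6.3484 \cdot 10^{-6}$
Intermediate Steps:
$x{\left(U,h \right)} = - 5 U$ ($x{\left(U,h \right)} = - 5 U + \left(5 - 5\right) h = - 5 U + 0 h = - 5 U + 0 = - 5 U$)
$P{\left(n \right)} = 10 + n^{2} - 4 n$ ($P{\left(n \right)} = \left(n^{2} - 4 n\right) - -10 = \left(n^{2} - 4 n\right) + 10 = 10 + n^{2} - 4 n$)
$\frac{1}{P^{2}{\left(u \right)} + 70496} = \frac{1}{\left(10 + \left(-15\right)^{2} - -60\right)^{2} + 70496} = \frac{1}{\left(10 + 225 + 60\right)^{2} + 70496} = \frac{1}{295^{2} + 70496} = \frac{1}{87025 + 70496} = \frac{1}{157521}$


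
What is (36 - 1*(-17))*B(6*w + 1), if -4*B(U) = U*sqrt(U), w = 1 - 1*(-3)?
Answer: -6625/4 ≈ -1656.3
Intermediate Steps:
w = 4 (w = 1 + 3 = 4)
B(U) = -U**(3/2)/4 (B(U) = -U*sqrt(U)/4 = -U**(3/2)/4)
(36 - 1*(-17))*B(6*w + 1) = (36 - 1*(-17))*(-(6*4 + 1)**(3/2)/4) = (36 + 17)*(-(24 + 1)**(3/2)/4) = 53*(-25**(3/2)/4) = 53*(-1/4*125) = 53*(-125/4) = -6625/4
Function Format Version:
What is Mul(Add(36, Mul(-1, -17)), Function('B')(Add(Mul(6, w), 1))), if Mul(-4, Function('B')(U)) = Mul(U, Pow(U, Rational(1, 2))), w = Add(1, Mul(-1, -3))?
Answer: Rational(-6625, 4) ≈ -1656.3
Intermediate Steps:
w = 4 (w = Add(1, 3) = 4)
Function('B')(U) = Mul(Rational(-1, 4), Pow(U, Rational(3, 2))) (Function('B')(U) = Mul(Rational(-1, 4), Mul(U, Pow(U, Rational(1, 2)))) = Mul(Rational(-1, 4), Pow(U, Rational(3, 2))))
Mul(Add(36, Mul(-1, -17)), Function('B')(Add(Mul(6, w), 1))) = Mul(Add(36, Mul(-1, -17)), Mul(Rational(-1, 4), Pow(Add(Mul(6, 4), 1), Rational(3, 2)))) = Mul(Add(36, 17), Mul(Rational(-1, 4), Pow(Add(24, 1), Rational(3, 2)))) = Mul(53, Mul(Rational(-1, 4), Pow(25, Rational(3, 2)))) = Mul(53, Mul(Rational(-1, 4), 125)) = Mul(53, Rational(-125, 4)) = Rational(-6625, 4)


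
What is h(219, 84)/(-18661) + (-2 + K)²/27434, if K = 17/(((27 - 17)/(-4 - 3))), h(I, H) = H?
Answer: 130103581/51194587400 ≈ 0.0025414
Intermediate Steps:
K = -119/10 (K = 17/((10/(-7))) = 17/((10*(-⅐))) = 17/(-10/7) = 17*(-7/10) = -119/10 ≈ -11.900)
h(219, 84)/(-18661) + (-2 + K)²/27434 = 84/(-18661) + (-2 - 119/10)²/27434 = 84*(-1/18661) + (-139/10)²*(1/27434) = -84/18661 + (19321/100)*(1/27434) = -84/18661 + 19321/2743400 = 130103581/51194587400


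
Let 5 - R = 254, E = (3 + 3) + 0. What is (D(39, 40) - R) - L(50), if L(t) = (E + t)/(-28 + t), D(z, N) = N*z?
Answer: 19871/11 ≈ 1806.5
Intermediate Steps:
E = 6 (E = 6 + 0 = 6)
R = -249 (R = 5 - 1*254 = 5 - 254 = -249)
L(t) = (6 + t)/(-28 + t)
(D(39, 40) - R) - L(50) = (40*39 - 1*(-249)) - (6 + 50)/(-28 + 50) = (1560 + 249) - 56/22 = 1809 - 56/22 = 1809 - 1*28/11 = 1809 - 28/11 = 19871/11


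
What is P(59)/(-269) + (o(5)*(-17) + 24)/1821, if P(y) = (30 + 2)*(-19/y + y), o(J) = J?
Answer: -202705795/28901091 ≈ -7.0138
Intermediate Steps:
P(y) = -608/y + 32*y (P(y) = 32*(y - 19/y) = -608/y + 32*y)
P(59)/(-269) + (o(5)*(-17) + 24)/1821 = (-608/59 + 32*59)/(-269) + (5*(-17) + 24)/1821 = (-608*1/59 + 1888)*(-1/269) + (-85 + 24)*(1/1821) = (-608/59 + 1888)*(-1/269) - 61*1/1821 = (110784/59)*(-1/269) - 61/1821 = -110784/15871 - 61/1821 = -202705795/28901091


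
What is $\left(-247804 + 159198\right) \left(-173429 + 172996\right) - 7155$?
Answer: $38359243$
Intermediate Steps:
$\left(-247804 + 159198\right) \left(-173429 + 172996\right) - 7155 = \left(-88606\right) \left(-433\right) - 7155 = 38366398 - 7155 = 38359243$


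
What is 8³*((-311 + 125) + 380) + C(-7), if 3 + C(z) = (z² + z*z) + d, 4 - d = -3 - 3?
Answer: 99433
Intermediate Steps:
d = 10 (d = 4 - (-3 - 3) = 4 - 1*(-6) = 4 + 6 = 10)
C(z) = 7 + 2*z² (C(z) = -3 + ((z² + z*z) + 10) = -3 + ((z² + z²) + 10) = -3 + (2*z² + 10) = -3 + (10 + 2*z²) = 7 + 2*z²)
8³*((-311 + 125) + 380) + C(-7) = 8³*((-311 + 125) + 380) + (7 + 2*(-7)²) = 512*(-186 + 380) + (7 + 2*49) = 512*194 + (7 + 98) = 99328 + 105 = 99433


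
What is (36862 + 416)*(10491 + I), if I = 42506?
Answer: 1975622166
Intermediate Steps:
(36862 + 416)*(10491 + I) = (36862 + 416)*(10491 + 42506) = 37278*52997 = 1975622166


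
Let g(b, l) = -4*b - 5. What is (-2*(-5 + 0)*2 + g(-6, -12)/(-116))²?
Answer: 5294601/13456 ≈ 393.48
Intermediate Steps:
g(b, l) = -5 - 4*b
(-2*(-5 + 0)*2 + g(-6, -12)/(-116))² = (-2*(-5 + 0)*2 + (-5 - 4*(-6))/(-116))² = (-2*(-5)*2 + (-5 + 24)*(-1/116))² = (10*2 + 19*(-1/116))² = (20 - 19/116)² = (2301/116)² = 5294601/13456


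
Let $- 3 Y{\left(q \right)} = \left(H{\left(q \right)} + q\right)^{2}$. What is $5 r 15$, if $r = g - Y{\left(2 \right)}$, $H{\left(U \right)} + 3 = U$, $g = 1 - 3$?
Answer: $-125$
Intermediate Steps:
$g = -2$ ($g = 1 - 3 = -2$)
$H{\left(U \right)} = -3 + U$
$Y{\left(q \right)} = - \frac{\left(-3 + 2 q\right)^{2}}{3}$ ($Y{\left(q \right)} = - \frac{\left(\left(-3 + q\right) + q\right)^{2}}{3} = - \frac{\left(-3 + 2 q\right)^{2}}{3}$)
$r = - \frac{5}{3}$ ($r = -2 - - \frac{\left(-3 + 2 \cdot 2\right)^{2}}{3} = -2 - - \frac{\left(-3 + 4\right)^{2}}{3} = -2 - - \frac{1^{2}}{3} = -2 - \left(- \frac{1}{3}\right) 1 = -2 - - \frac{1}{3} = -2 + \frac{1}{3} = - \frac{5}{3} \approx -1.6667$)
$5 r 15 = 5 \left(- \frac{5}{3}\right) 15 = \left(- \frac{25}{3}\right) 15 = -125$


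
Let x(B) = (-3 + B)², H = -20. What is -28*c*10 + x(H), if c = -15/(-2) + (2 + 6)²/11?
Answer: -35201/11 ≈ -3200.1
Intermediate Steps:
c = 293/22 (c = -15*(-½) + 8²*(1/11) = 15/2 + 64*(1/11) = 15/2 + 64/11 = 293/22 ≈ 13.318)
-28*c*10 + x(H) = -28*293/22*10 + (-3 - 20)² = -4102/11*10 + (-23)² = -41020/11 + 529 = -35201/11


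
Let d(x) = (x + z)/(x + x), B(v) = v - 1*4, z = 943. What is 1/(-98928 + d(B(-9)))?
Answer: -13/1286529 ≈ -1.0105e-5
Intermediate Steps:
B(v) = -4 + v (B(v) = v - 4 = -4 + v)
d(x) = (943 + x)/(2*x) (d(x) = (x + 943)/(x + x) = (943 + x)/((2*x)) = (943 + x)*(1/(2*x)) = (943 + x)/(2*x))
1/(-98928 + d(B(-9))) = 1/(-98928 + (943 + (-4 - 9))/(2*(-4 - 9))) = 1/(-98928 + (1/2)*(943 - 13)/(-13)) = 1/(-98928 + (1/2)*(-1/13)*930) = 1/(-98928 - 465/13) = 1/(-1286529/13) = -13/1286529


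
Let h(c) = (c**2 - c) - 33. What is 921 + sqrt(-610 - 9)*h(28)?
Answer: 921 + 723*I*sqrt(619) ≈ 921.0 + 17988.0*I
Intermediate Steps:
h(c) = -33 + c**2 - c
921 + sqrt(-610 - 9)*h(28) = 921 + sqrt(-610 - 9)*(-33 + 28**2 - 1*28) = 921 + sqrt(-619)*(-33 + 784 - 28) = 921 + (I*sqrt(619))*723 = 921 + 723*I*sqrt(619)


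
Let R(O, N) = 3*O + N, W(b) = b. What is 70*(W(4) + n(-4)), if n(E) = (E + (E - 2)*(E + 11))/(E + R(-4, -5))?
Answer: 1300/3 ≈ 433.33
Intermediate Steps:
R(O, N) = N + 3*O
n(E) = (E + (-2 + E)*(11 + E))/(-17 + E) (n(E) = (E + (E - 2)*(E + 11))/(E + (-5 + 3*(-4))) = (E + (-2 + E)*(11 + E))/(E + (-5 - 12)) = (E + (-2 + E)*(11 + E))/(E - 17) = (E + (-2 + E)*(11 + E))/(-17 + E))
70*(W(4) + n(-4)) = 70*(4 + (-22 + (-4)² + 10*(-4))/(-17 - 4)) = 70*(4 + (-22 + 16 - 40)/(-21)) = 70*(4 - 1/21*(-46)) = 70*(4 + 46/21) = 70*(130/21) = 1300/3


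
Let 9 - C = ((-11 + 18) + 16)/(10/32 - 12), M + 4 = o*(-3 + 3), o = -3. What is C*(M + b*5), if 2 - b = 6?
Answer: -49224/187 ≈ -263.23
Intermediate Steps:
b = -4 (b = 2 - 1*6 = 2 - 6 = -4)
M = -4 (M = -4 - 3*(-3 + 3) = -4 - 3*0 = -4 + 0 = -4)
C = 2051/187 (C = 9 - ((-11 + 18) + 16)/(10/32 - 12) = 9 - (7 + 16)/(10*(1/32) - 12) = 9 - 23/(5/16 - 12) = 9 - 23/(-187/16) = 9 - 23*(-16)/187 = 9 - 1*(-368/187) = 9 + 368/187 = 2051/187 ≈ 10.968)
C*(M + b*5) = 2051*(-4 - 4*5)/187 = 2051*(-4 - 20)/187 = (2051/187)*(-24) = -49224/187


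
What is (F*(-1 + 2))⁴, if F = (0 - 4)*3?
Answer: 20736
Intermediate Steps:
F = -12 (F = -4*3 = -12)
(F*(-1 + 2))⁴ = (-12*(-1 + 2))⁴ = (-12*1)⁴ = (-12)⁴ = 20736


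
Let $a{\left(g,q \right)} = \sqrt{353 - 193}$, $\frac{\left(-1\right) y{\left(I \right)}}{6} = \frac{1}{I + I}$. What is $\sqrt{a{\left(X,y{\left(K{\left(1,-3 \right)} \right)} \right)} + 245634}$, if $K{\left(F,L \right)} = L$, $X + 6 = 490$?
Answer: $\sqrt{245634 + 4 \sqrt{10}} \approx 495.63$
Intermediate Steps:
$X = 484$ ($X = -6 + 490 = 484$)
$y{\left(I \right)} = - \frac{3}{I}$ ($y{\left(I \right)} = - \frac{6}{I + I} = - \frac{6}{2 I} = - 6 \frac{1}{2 I} = - \frac{3}{I}$)
$a{\left(g,q \right)} = 4 \sqrt{10}$ ($a{\left(g,q \right)} = \sqrt{160} = 4 \sqrt{10}$)
$\sqrt{a{\left(X,y{\left(K{\left(1,-3 \right)} \right)} \right)} + 245634} = \sqrt{4 \sqrt{10} + 245634} = \sqrt{245634 + 4 \sqrt{10}}$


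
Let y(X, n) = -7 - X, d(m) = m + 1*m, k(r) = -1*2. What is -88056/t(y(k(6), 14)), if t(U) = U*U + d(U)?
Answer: -29352/5 ≈ -5870.4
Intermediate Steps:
k(r) = -2
d(m) = 2*m (d(m) = m + m = 2*m)
t(U) = U² + 2*U (t(U) = U*U + 2*U = U² + 2*U)
-88056/t(y(k(6), 14)) = -88056*1/((-7 - 1*(-2))*(2 + (-7 - 1*(-2)))) = -88056*1/((-7 + 2)*(2 + (-7 + 2))) = -88056*(-1/(5*(2 - 5))) = -88056/((-5*(-3))) = -88056/15 = -88056*1/15 = -29352/5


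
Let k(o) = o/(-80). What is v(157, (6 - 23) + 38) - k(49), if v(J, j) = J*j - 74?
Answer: 257889/80 ≈ 3223.6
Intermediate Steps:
k(o) = -o/80
v(J, j) = -74 + J*j
v(157, (6 - 23) + 38) - k(49) = (-74 + 157*((6 - 23) + 38)) - (-1)*49/80 = (-74 + 157*(-17 + 38)) - 1*(-49/80) = (-74 + 157*21) + 49/80 = (-74 + 3297) + 49/80 = 3223 + 49/80 = 257889/80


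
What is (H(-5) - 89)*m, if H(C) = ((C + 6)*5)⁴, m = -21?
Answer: -11256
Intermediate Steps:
H(C) = (30 + 5*C)⁴ (H(C) = ((6 + C)*5)⁴ = (30 + 5*C)⁴)
(H(-5) - 89)*m = (625*(6 - 5)⁴ - 89)*(-21) = (625*1⁴ - 89)*(-21) = (625*1 - 89)*(-21) = (625 - 89)*(-21) = 536*(-21) = -11256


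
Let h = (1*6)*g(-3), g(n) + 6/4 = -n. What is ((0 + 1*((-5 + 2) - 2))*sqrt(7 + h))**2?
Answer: 400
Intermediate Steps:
g(n) = -3/2 - n
h = 9 (h = (1*6)*(-3/2 - 1*(-3)) = 6*(-3/2 + 3) = 6*(3/2) = 9)
((0 + 1*((-5 + 2) - 2))*sqrt(7 + h))**2 = ((0 + 1*((-5 + 2) - 2))*sqrt(7 + 9))**2 = ((0 + 1*(-3 - 2))*sqrt(16))**2 = ((0 + 1*(-5))*4)**2 = ((0 - 5)*4)**2 = (-5*4)**2 = (-20)**2 = 400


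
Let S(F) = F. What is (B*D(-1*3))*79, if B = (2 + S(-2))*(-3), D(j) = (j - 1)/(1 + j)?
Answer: 0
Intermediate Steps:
D(j) = (-1 + j)/(1 + j)
B = 0 (B = (2 - 2)*(-3) = 0*(-3) = 0)
(B*D(-1*3))*79 = (0*((-1 - 1*3)/(1 - 1*3)))*79 = (0*((-1 - 3)/(1 - 3)))*79 = (0*(-4/(-2)))*79 = (0*(-1/2*(-4)))*79 = (0*2)*79 = 0*79 = 0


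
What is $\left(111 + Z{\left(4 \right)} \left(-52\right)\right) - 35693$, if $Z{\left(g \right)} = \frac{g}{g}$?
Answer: $-35634$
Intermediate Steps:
$Z{\left(g \right)} = 1$
$\left(111 + Z{\left(4 \right)} \left(-52\right)\right) - 35693 = \left(111 + 1 \left(-52\right)\right) - 35693 = \left(111 - 52\right) - 35693 = 59 - 35693 = -35634$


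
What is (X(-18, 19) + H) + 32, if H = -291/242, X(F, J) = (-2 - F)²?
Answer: 69405/242 ≈ 286.80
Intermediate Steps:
H = -291/242 (H = -291*1/242 = -291/242 ≈ -1.2025)
(X(-18, 19) + H) + 32 = ((2 - 18)² - 291/242) + 32 = ((-16)² - 291/242) + 32 = (256 - 291/242) + 32 = 61661/242 + 32 = 69405/242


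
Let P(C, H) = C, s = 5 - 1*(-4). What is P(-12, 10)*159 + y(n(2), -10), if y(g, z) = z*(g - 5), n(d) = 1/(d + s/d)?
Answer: -24174/13 ≈ -1859.5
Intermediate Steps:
s = 9 (s = 5 + 4 = 9)
n(d) = 1/(d + 9/d)
y(g, z) = z*(-5 + g)
P(-12, 10)*159 + y(n(2), -10) = -12*159 - 10*(-5 + 2/(9 + 2²)) = -1908 - 10*(-5 + 2/(9 + 4)) = -1908 - 10*(-5 + 2/13) = -1908 - 10*(-63/13) = -1908 + 630/13 = -24174/13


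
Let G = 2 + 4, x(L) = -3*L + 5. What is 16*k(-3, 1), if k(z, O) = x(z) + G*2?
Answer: 416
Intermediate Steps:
x(L) = 5 - 3*L
G = 6
k(z, O) = 17 - 3*z (k(z, O) = (5 - 3*z) + 6*2 = (5 - 3*z) + 12 = 17 - 3*z)
16*k(-3, 1) = 16*(17 - 3*(-3)) = 16*(17 + 9) = 16*26 = 416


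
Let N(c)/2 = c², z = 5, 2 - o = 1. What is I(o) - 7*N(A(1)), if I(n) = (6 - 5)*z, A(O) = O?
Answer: -9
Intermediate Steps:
o = 1 (o = 2 - 1*1 = 2 - 1 = 1)
I(n) = 5 (I(n) = (6 - 5)*5 = 1*5 = 5)
N(c) = 2*c²
I(o) - 7*N(A(1)) = 5 - 14*1² = 5 - 14 = -9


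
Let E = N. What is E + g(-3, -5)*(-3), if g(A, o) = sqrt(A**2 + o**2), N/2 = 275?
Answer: 550 - 3*sqrt(34) ≈ 532.51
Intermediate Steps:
N = 550 (N = 2*275 = 550)
E = 550
E + g(-3, -5)*(-3) = 550 + sqrt((-3)**2 + (-5)**2)*(-3) = 550 + sqrt(9 + 25)*(-3) = 550 + sqrt(34)*(-3) = 550 - 3*sqrt(34)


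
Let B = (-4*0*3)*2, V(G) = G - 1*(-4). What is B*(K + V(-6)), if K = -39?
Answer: 0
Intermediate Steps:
V(G) = 4 + G (V(G) = G + 4 = 4 + G)
B = 0 (B = (0*3)*2 = 0*2 = 0)
B*(K + V(-6)) = 0*(-39 + (4 - 6)) = 0*(-39 - 2) = 0*(-41) = 0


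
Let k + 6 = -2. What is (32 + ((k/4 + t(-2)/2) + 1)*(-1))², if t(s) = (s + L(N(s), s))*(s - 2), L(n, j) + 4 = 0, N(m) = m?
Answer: 441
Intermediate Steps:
k = -8 (k = -6 - 2 = -8)
L(n, j) = -4 (L(n, j) = -4 + 0 = -4)
t(s) = (-4 + s)*(-2 + s) (t(s) = (s - 4)*(s - 2) = (-4 + s)*(-2 + s))
(32 + ((k/4 + t(-2)/2) + 1)*(-1))² = (32 + ((-8/4 + (8 + (-2)² - 6*(-2))/2) + 1)*(-1))² = (32 + ((-8*¼ + (8 + 4 + 12)*(½)) + 1)*(-1))² = (32 + ((-2 + 24*(½)) + 1)*(-1))² = (32 + ((-2 + 12) + 1)*(-1))² = (32 + (10 + 1)*(-1))² = (32 + 11*(-1))² = (32 - 11)² = 21² = 441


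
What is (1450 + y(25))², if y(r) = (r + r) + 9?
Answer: 2277081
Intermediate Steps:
y(r) = 9 + 2*r (y(r) = 2*r + 9 = 9 + 2*r)
(1450 + y(25))² = (1450 + (9 + 2*25))² = (1450 + (9 + 50))² = (1450 + 59)² = 1509² = 2277081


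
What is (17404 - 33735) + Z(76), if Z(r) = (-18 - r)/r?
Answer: -620625/38 ≈ -16332.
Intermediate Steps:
Z(r) = (-18 - r)/r
(17404 - 33735) + Z(76) = (17404 - 33735) + (-18 - 1*76)/76 = -16331 + (-18 - 76)/76 = -16331 + (1/76)*(-94) = -16331 - 47/38 = -620625/38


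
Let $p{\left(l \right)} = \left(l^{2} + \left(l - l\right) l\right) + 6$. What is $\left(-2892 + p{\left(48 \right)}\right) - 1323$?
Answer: $-1905$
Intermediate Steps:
$p{\left(l \right)} = 6 + l^{2}$ ($p{\left(l \right)} = \left(l^{2} + 0 l\right) + 6 = \left(l^{2} + 0\right) + 6 = l^{2} + 6 = 6 + l^{2}$)
$\left(-2892 + p{\left(48 \right)}\right) - 1323 = \left(-2892 + \left(6 + 48^{2}\right)\right) - 1323 = \left(-2892 + \left(6 + 2304\right)\right) - 1323 = \left(-2892 + 2310\right) - 1323 = -582 - 1323 = -1905$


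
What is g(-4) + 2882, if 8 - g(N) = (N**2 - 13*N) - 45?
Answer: 2867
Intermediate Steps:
g(N) = 53 - N**2 + 13*N (g(N) = 8 - ((N**2 - 13*N) - 45) = 8 - (-45 + N**2 - 13*N) = 8 + (45 - N**2 + 13*N) = 53 - N**2 + 13*N)
g(-4) + 2882 = (53 - 1*(-4)**2 + 13*(-4)) + 2882 = (53 - 1*16 - 52) + 2882 = (53 - 16 - 52) + 2882 = -15 + 2882 = 2867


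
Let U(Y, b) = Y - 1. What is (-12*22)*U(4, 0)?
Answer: -792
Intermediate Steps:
U(Y, b) = -1 + Y
(-12*22)*U(4, 0) = (-12*22)*(-1 + 4) = -264*3 = -792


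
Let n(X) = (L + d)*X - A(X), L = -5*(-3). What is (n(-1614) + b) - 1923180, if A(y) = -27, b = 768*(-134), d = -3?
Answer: -2045433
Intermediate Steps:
b = -102912
L = 15
n(X) = 27 + 12*X (n(X) = (15 - 3)*X - 1*(-27) = 12*X + 27 = 27 + 12*X)
(n(-1614) + b) - 1923180 = ((27 + 12*(-1614)) - 102912) - 1923180 = ((27 - 19368) - 102912) - 1923180 = (-19341 - 102912) - 1923180 = -122253 - 1923180 = -2045433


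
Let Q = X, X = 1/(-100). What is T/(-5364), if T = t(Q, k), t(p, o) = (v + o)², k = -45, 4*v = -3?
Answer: -3721/9536 ≈ -0.39021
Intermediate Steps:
v = -¾ (v = (¼)*(-3) = -¾ ≈ -0.75000)
X = -1/100 ≈ -0.010000
Q = -1/100 ≈ -0.010000
t(p, o) = (-¾ + o)²
T = 33489/16 (T = (-3 + 4*(-45))²/16 = (-3 - 180)²/16 = (1/16)*(-183)² = (1/16)*33489 = 33489/16 ≈ 2093.1)
T/(-5364) = (33489/16)/(-5364) = (33489/16)*(-1/5364) = -3721/9536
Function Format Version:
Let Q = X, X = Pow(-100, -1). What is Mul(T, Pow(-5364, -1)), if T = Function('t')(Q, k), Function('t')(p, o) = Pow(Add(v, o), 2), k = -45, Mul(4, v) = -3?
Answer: Rational(-3721, 9536) ≈ -0.39021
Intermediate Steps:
v = Rational(-3, 4) (v = Mul(Rational(1, 4), -3) = Rational(-3, 4) ≈ -0.75000)
X = Rational(-1, 100) ≈ -0.010000
Q = Rational(-1, 100) ≈ -0.010000
Function('t')(p, o) = Pow(Add(Rational(-3, 4), o), 2)
T = Rational(33489, 16) (T = Mul(Rational(1, 16), Pow(Add(-3, Mul(4, -45)), 2)) = Mul(Rational(1, 16), Pow(Add(-3, -180), 2)) = Mul(Rational(1, 16), Pow(-183, 2)) = Mul(Rational(1, 16), 33489) = Rational(33489, 16) ≈ 2093.1)
Mul(T, Pow(-5364, -1)) = Mul(Rational(33489, 16), Pow(-5364, -1)) = Mul(Rational(33489, 16), Rational(-1, 5364)) = Rational(-3721, 9536)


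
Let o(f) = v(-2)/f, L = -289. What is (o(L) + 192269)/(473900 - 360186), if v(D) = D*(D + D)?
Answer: 55565733/32863346 ≈ 1.6908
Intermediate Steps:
v(D) = 2*D² (v(D) = D*(2*D) = 2*D²)
o(f) = 8/f (o(f) = (2*(-2)²)/f = (2*4)/f = 8/f)
(o(L) + 192269)/(473900 - 360186) = (8/(-289) + 192269)/(473900 - 360186) = (8*(-1/289) + 192269)/113714 = (-8/289 + 192269)*(1/113714) = (55565733/289)*(1/113714) = 55565733/32863346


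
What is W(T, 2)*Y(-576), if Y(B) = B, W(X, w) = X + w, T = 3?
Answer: -2880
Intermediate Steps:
W(T, 2)*Y(-576) = (3 + 2)*(-576) = 5*(-576) = -2880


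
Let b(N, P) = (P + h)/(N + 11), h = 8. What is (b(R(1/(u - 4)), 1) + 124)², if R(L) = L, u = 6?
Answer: 8236900/529 ≈ 15571.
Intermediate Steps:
b(N, P) = (8 + P)/(11 + N) (b(N, P) = (P + 8)/(N + 11) = (8 + P)/(11 + N))
(b(R(1/(u - 4)), 1) + 124)² = ((8 + 1)/(11 + 1/(6 - 4)) + 124)² = (9/(11 + 1/2) + 124)² = (9/(11 + ½) + 124)² = (9/(23/2) + 124)² = ((2/23)*9 + 124)² = (18/23 + 124)² = (2870/23)² = 8236900/529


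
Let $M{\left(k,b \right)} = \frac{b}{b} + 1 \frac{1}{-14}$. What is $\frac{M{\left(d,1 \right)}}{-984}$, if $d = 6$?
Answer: $- \frac{13}{13776} \approx -0.00094367$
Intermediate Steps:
$M{\left(k,b \right)} = \frac{13}{14}$ ($M{\left(k,b \right)} = 1 + 1 \left(- \frac{1}{14}\right) = 1 - \frac{1}{14} = \frac{13}{14}$)
$\frac{M{\left(d,1 \right)}}{-984} = \frac{13}{14 \left(-984\right)} = \frac{13}{14} \left(- \frac{1}{984}\right) = - \frac{13}{13776}$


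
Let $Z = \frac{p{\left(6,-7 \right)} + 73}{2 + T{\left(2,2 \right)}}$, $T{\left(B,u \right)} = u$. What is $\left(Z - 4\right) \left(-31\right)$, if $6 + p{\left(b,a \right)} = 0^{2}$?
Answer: $- \frac{1581}{4} \approx -395.25$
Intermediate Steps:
$p{\left(b,a \right)} = -6$ ($p{\left(b,a \right)} = -6 + 0^{2} = -6 + 0 = -6$)
$Z = \frac{67}{4}$ ($Z = \frac{-6 + 73}{2 + 2} = \frac{67}{4} \approx 16.75$)
$\left(Z - 4\right) \left(-31\right) = \left(\frac{67}{4} - 4\right) \left(-31\right) = \frac{51}{4} \left(-31\right) = - \frac{1581}{4}$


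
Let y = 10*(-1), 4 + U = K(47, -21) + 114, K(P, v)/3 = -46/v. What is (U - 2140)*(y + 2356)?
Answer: -33228744/7 ≈ -4.7470e+6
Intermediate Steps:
K(P, v) = -138/v (K(P, v) = 3*(-46/v) = -138/v)
U = 816/7 (U = -4 + (-138/(-21) + 114) = -4 + (-138*(-1/21) + 114) = -4 + (46/7 + 114) = -4 + 844/7 = 816/7 ≈ 116.57)
y = -10
(U - 2140)*(y + 2356) = (816/7 - 2140)*(-10 + 2356) = -14164/7*2346 = -33228744/7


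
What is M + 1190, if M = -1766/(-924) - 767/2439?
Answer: 447570901/375606 ≈ 1191.6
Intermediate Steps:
M = 599761/375606 (M = -1766*(-1/924) - 767*1/2439 = 883/462 - 767/2439 = 599761/375606 ≈ 1.5968)
M + 1190 = 599761/375606 + 1190 = 447570901/375606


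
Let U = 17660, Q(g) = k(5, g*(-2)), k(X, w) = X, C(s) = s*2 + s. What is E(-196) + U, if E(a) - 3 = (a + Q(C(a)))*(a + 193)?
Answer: 18236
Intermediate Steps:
C(s) = 3*s (C(s) = 2*s + s = 3*s)
Q(g) = 5
E(a) = 3 + (5 + a)*(193 + a) (E(a) = 3 + (a + 5)*(a + 193) = 3 + (5 + a)*(193 + a))
E(-196) + U = (968 + (-196)² + 198*(-196)) + 17660 = (968 + 38416 - 38808) + 17660 = 576 + 17660 = 18236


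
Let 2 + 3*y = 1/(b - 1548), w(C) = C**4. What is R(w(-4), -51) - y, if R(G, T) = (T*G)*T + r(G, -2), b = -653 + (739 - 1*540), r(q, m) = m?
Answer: 1333041043/2002 ≈ 6.6586e+5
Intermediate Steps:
b = -454 (b = -653 + (739 - 540) = -653 + 199 = -454)
R(G, T) = -2 + G*T**2 (R(G, T) = (T*G)*T - 2 = (G*T)*T - 2 = G*T**2 - 2 = -2 + G*T**2)
y = -1335/2002 (y = -2/3 + 1/(3*(-454 - 1548)) = -2/3 + (1/3)/(-2002) = -2/3 + (1/3)*(-1/2002) = -2/3 - 1/6006 = -1335/2002 ≈ -0.66683)
R(w(-4), -51) - y = (-2 + (-4)**4*(-51)**2) - 1*(-1335/2002) = (-2 + 256*2601) + 1335/2002 = (-2 + 665856) + 1335/2002 = 665854 + 1335/2002 = 1333041043/2002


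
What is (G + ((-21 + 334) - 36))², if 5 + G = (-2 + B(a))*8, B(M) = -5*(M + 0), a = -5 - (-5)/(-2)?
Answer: 309136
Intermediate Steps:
a = -15/2 (a = -5 - (-5)*(-1)/2 = -5 - 1*5/2 = -5 - 5/2 = -15/2 ≈ -7.5000)
B(M) = -5*M
G = 279 (G = -5 + (-2 - 5*(-15/2))*8 = -5 + (-2 + 75/2)*8 = -5 + (71/2)*8 = -5 + 284 = 279)
(G + ((-21 + 334) - 36))² = (279 + ((-21 + 334) - 36))² = (279 + (313 - 36))² = (279 + 277)² = 556² = 309136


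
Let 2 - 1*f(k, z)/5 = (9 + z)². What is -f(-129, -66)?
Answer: 16235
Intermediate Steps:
f(k, z) = 10 - 5*(9 + z)²
-f(-129, -66) = -(10 - 5*(9 - 66)²) = -(10 - 5*(-57)²) = -(10 - 5*3249) = -(10 - 16245) = -1*(-16235) = 16235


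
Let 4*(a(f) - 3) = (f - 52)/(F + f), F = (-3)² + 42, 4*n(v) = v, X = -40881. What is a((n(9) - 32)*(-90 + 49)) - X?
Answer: 831258159/20332 ≈ 40884.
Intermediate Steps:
n(v) = v/4
F = 51 (F = 9 + 42 = 51)
a(f) = 3 + (-52 + f)/(4*(51 + f)) (a(f) = 3 + ((f - 52)/(51 + f))/4 = 3 + ((-52 + f)/(51 + f))/4 = 3 + (-52 + f)/(4*(51 + f)))
a((n(9) - 32)*(-90 + 49)) - X = (560 + 13*(((¼)*9 - 32)*(-90 + 49)))/(4*(51 + ((¼)*9 - 32)*(-90 + 49))) - 1*(-40881) = (560 + 13*((9/4 - 32)*(-41)))/(4*(51 + (9/4 - 32)*(-41))) + 40881 = (560 + 13*(-119/4*(-41)))/(4*(51 - 119/4*(-41))) + 40881 = (560 + 13*(4879/4))/(4*(51 + 4879/4)) + 40881 = (560 + 63427/4)/(4*(5083/4)) + 40881 = (¼)*(4/5083)*(65667/4) + 40881 = 65667/20332 + 40881 = 831258159/20332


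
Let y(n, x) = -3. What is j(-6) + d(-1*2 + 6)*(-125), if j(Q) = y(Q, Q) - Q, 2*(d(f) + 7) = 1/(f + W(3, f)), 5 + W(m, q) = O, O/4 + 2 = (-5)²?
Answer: 159671/182 ≈ 877.31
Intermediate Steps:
O = 92 (O = -8 + 4*(-5)² = -8 + 4*25 = -8 + 100 = 92)
W(m, q) = 87 (W(m, q) = -5 + 92 = 87)
d(f) = -7 + 1/(2*(87 + f)) (d(f) = -7 + 1/(2*(f + 87)) = -7 + 1/(2*(87 + f)))
j(Q) = -3 - Q
j(-6) + d(-1*2 + 6)*(-125) = (-3 - 1*(-6)) + ((-1217 - 14*(-1*2 + 6))/(2*(87 + (-1*2 + 6))))*(-125) = (-3 + 6) + ((-1217 - 14*(-2 + 6))/(2*(87 + (-2 + 6))))*(-125) = 3 + ((-1217 - 14*4)/(2*(87 + 4)))*(-125) = 3 + ((½)*(-1217 - 56)/91)*(-125) = 3 + ((½)*(1/91)*(-1273))*(-125) = 3 - 1273/182*(-125) = 3 + 159125/182 = 159671/182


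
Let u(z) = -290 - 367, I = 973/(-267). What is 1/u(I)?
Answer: -1/657 ≈ -0.0015221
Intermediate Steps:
I = -973/267 (I = 973*(-1/267) = -973/267 ≈ -3.6442)
u(z) = -657
1/u(I) = 1/(-657) = -1/657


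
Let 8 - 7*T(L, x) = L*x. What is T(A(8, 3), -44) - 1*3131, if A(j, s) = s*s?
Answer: -21513/7 ≈ -3073.3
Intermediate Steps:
A(j, s) = s²
T(L, x) = 8/7 - L*x/7
T(A(8, 3), -44) - 1*3131 = (8/7 - ⅐*3²*(-44)) - 1*3131 = (8/7 - ⅐*9*(-44)) - 3131 = (8/7 + 396/7) - 3131 = 404/7 - 3131 = -21513/7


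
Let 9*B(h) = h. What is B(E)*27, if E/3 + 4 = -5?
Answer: -81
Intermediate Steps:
E = -27 (E = -12 + 3*(-5) = -12 - 15 = -27)
B(h) = h/9
B(E)*27 = ((⅑)*(-27))*27 = -3*27 = -81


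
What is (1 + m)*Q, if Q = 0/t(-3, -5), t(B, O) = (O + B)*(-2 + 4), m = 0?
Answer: 0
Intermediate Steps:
t(B, O) = 2*B + 2*O (t(B, O) = (B + O)*2 = 2*B + 2*O)
Q = 0 (Q = 0/(2*(-3) + 2*(-5)) = 0/(-6 - 10) = 0/(-16) = 0*(-1/16) = 0)
(1 + m)*Q = (1 + 0)*0 = 1*0 = 0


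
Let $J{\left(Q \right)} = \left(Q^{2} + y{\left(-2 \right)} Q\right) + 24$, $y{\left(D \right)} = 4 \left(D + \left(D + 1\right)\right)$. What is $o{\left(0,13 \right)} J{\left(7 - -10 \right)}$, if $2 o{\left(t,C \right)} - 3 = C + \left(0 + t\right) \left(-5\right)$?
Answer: $872$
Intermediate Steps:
$y{\left(D \right)} = 4 + 8 D$ ($y{\left(D \right)} = 4 \left(D + \left(1 + D\right)\right) = 4 \left(1 + 2 D\right) = 4 + 8 D$)
$o{\left(t,C \right)} = \frac{3}{2} + \frac{C}{2} - \frac{5 t}{2}$ ($o{\left(t,C \right)} = \frac{3}{2} + \frac{C + \left(0 + t\right) \left(-5\right)}{2} = \frac{3}{2} + \frac{C + t \left(-5\right)}{2} = \frac{3}{2} + \frac{C - 5 t}{2} = \frac{3}{2} + \left(\frac{C}{2} - \frac{5 t}{2}\right) = \frac{3}{2} + \frac{C}{2} - \frac{5 t}{2}$)
$J{\left(Q \right)} = 24 + Q^{2} - 12 Q$ ($J{\left(Q \right)} = \left(Q^{2} + \left(4 + 8 \left(-2\right)\right) Q\right) + 24 = \left(Q^{2} + \left(4 - 16\right) Q\right) + 24 = \left(Q^{2} - 12 Q\right) + 24 = 24 + Q^{2} - 12 Q$)
$o{\left(0,13 \right)} J{\left(7 - -10 \right)} = \left(\frac{3}{2} + \frac{1}{2} \cdot 13 - 0\right) \left(24 + \left(7 - -10\right)^{2} - 12 \left(7 - -10\right)\right) = \left(\frac{3}{2} + \frac{13}{2} + 0\right) \left(24 + \left(7 + 10\right)^{2} - 12 \left(7 + 10\right)\right) = 8 \left(24 + 17^{2} - 204\right) = 8 \left(24 + 289 - 204\right) = 8 \cdot 109 = 872$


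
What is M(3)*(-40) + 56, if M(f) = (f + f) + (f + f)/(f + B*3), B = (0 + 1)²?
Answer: -224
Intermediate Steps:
B = 1 (B = 1² = 1)
M(f) = 2*f + 2*f/(3 + f) (M(f) = (f + f) + (f + f)/(f + 1*3) = 2*f + (2*f)/(f + 3) = 2*f + (2*f)/(3 + f) = 2*f + 2*f/(3 + f))
M(3)*(-40) + 56 = (2*3*(4 + 3)/(3 + 3))*(-40) + 56 = (2*3*7/6)*(-40) + 56 = (2*3*(⅙)*7)*(-40) + 56 = 7*(-40) + 56 = -280 + 56 = -224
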